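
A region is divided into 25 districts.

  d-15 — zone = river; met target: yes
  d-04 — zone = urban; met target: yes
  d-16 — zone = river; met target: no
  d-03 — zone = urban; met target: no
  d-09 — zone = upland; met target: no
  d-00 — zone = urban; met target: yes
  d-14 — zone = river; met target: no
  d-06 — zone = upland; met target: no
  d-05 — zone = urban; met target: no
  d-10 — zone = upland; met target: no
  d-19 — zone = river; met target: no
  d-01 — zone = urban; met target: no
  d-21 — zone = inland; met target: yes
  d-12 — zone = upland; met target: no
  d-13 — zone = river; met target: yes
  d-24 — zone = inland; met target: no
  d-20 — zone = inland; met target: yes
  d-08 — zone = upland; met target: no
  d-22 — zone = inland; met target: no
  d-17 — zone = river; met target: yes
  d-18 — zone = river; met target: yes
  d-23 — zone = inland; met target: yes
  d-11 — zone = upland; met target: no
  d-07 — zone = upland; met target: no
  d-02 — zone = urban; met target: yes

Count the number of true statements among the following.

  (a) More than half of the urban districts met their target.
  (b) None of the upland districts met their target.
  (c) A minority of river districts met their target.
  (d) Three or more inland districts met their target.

2

(a) urban: |A| = 6, |A ∩ B| = 3; needs |A ∩ B| > |A ∖ B| — false.
(b) upland: |A| = 7, |A ∩ B| = 0; needs A ∩ B = ∅ (|A ∩ B| = 0) — true.
(c) river: |A| = 7, |A ∩ B| = 4; needs |A ∩ B| < |A ∖ B| — false.
(d) inland: |A| = 5, |A ∩ B| = 3; needs |A ∩ B| ≥ 3 — true.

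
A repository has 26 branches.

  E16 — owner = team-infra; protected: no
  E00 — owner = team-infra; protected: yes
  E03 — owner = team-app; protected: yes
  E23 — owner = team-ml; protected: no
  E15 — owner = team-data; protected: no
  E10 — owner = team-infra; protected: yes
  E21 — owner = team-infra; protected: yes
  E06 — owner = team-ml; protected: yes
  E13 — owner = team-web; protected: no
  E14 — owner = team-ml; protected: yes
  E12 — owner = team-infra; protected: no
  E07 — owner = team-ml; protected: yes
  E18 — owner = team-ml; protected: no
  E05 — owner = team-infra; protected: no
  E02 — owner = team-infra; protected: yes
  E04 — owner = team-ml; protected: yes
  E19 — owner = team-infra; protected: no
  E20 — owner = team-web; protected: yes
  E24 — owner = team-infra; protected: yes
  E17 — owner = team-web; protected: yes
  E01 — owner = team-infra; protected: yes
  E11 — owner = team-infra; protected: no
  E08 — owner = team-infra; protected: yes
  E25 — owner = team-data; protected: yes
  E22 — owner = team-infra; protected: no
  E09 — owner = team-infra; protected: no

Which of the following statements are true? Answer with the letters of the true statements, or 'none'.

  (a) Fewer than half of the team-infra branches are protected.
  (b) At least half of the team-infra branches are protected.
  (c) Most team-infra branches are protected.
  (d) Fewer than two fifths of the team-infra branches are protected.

|A| = 14, |A ∩ B| = 7, |A ∖ B| = 7.
(a) |A ∩ B| < |A ∖ B|: fails.
(b) |A ∩ B| ≥ |A ∖ B|: holds.
(c) |A ∩ B| > |A ∖ B|: fails.
(d) |A ∩ B| / |A| < 2/5: fails.

(b)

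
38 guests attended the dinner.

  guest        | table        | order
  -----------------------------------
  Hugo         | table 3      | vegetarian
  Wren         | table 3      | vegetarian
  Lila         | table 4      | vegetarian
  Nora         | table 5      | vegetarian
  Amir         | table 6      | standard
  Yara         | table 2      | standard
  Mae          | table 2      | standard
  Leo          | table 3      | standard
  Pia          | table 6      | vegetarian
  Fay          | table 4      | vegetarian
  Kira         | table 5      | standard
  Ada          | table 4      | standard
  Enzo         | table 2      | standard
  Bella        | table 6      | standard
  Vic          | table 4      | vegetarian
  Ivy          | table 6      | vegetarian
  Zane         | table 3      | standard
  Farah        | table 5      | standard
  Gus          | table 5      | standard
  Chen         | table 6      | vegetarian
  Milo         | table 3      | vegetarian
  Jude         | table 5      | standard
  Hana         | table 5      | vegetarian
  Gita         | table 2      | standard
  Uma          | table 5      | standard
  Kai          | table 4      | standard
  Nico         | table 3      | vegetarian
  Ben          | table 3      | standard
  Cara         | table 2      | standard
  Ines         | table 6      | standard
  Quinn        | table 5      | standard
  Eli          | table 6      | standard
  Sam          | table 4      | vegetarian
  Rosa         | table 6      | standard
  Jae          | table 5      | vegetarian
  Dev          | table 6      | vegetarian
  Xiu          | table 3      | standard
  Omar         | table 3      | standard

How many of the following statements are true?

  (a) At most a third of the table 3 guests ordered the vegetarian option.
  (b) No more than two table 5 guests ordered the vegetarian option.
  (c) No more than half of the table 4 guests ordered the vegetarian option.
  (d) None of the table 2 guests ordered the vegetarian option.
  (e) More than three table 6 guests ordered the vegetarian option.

(a) table 3: |A| = 9, |A ∩ B| = 4; needs |A ∩ B| / |A| ≤ 1/3 — false.
(b) table 5: |A| = 9, |A ∩ B| = 3; needs |A ∩ B| ≤ 2 — false.
(c) table 4: |A| = 6, |A ∩ B| = 4; needs |A ∩ B| ≤ |A ∖ B| — false.
(d) table 2: |A| = 5, |A ∩ B| = 0; needs A ∩ B = ∅ (|A ∩ B| = 0) — true.
(e) table 6: |A| = 9, |A ∩ B| = 4; needs |A ∩ B| > 3 — true.

2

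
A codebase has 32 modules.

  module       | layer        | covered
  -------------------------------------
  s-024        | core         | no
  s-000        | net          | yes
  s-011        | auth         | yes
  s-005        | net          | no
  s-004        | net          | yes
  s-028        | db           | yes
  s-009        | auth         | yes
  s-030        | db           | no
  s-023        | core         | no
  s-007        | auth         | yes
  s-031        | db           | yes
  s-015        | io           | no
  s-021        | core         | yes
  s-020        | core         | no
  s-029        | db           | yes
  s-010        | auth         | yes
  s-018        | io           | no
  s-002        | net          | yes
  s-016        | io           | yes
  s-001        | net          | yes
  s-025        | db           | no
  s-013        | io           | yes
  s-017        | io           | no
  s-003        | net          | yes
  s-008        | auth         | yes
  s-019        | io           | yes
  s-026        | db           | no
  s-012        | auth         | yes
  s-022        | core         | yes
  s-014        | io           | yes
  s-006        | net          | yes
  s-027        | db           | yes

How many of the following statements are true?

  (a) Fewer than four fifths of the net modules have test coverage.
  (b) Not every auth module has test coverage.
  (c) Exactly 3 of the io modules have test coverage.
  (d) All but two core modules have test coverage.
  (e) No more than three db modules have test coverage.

(a) net: |A| = 7, |A ∩ B| = 6; needs |A ∩ B| / |A| < 4/5 — false.
(b) auth: |A| = 6, |A ∩ B| = 6; needs A ⊄ B (|A ∖ B| ≥ 1) — false.
(c) io: |A| = 7, |A ∩ B| = 4; needs |A ∩ B| = 3 — false.
(d) core: |A| = 5, |A ∩ B| = 2; needs |A ∖ B| = 2 — false.
(e) db: |A| = 7, |A ∩ B| = 4; needs |A ∩ B| ≤ 3 — false.

0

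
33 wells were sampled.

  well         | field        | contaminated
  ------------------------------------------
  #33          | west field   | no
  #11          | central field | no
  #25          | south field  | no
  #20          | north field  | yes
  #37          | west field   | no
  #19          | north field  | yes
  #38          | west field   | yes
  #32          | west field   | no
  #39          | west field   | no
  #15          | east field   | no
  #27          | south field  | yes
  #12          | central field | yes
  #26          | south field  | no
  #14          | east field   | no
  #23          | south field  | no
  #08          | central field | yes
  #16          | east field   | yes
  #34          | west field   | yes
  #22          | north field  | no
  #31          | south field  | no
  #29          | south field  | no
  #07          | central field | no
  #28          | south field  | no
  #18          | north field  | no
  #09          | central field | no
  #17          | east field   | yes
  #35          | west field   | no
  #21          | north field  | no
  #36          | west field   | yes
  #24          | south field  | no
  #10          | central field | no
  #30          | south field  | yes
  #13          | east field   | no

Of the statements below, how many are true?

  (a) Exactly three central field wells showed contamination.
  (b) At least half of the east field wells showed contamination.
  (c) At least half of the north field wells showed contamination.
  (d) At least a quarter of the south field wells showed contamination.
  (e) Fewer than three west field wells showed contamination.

0

(a) central field: |A| = 6, |A ∩ B| = 2; needs |A ∩ B| = 3 — false.
(b) east field: |A| = 5, |A ∩ B| = 2; needs |A ∩ B| ≥ |A ∖ B| — false.
(c) north field: |A| = 5, |A ∩ B| = 2; needs |A ∩ B| ≥ |A ∖ B| — false.
(d) south field: |A| = 9, |A ∩ B| = 2; needs |A ∩ B| / |A| ≥ 1/4 — false.
(e) west field: |A| = 8, |A ∩ B| = 3; needs |A ∩ B| < 3 — false.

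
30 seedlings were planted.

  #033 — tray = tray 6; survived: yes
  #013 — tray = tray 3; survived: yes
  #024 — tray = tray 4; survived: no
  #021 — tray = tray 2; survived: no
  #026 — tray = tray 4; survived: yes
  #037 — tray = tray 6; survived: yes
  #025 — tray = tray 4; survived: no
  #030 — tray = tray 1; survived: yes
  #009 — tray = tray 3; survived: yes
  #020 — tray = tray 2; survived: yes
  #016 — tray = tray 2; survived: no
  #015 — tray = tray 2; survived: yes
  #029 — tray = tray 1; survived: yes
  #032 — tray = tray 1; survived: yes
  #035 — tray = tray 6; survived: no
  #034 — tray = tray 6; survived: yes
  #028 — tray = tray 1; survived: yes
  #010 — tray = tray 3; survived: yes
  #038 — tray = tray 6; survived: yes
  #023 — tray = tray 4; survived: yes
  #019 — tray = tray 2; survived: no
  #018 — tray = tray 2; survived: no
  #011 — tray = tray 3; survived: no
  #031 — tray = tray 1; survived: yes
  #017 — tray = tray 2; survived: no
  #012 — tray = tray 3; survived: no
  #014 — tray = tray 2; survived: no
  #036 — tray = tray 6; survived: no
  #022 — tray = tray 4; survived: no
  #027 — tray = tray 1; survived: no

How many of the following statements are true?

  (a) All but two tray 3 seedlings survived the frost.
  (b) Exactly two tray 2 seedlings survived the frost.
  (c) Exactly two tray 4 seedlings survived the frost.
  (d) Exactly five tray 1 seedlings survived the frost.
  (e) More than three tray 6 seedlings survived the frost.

(a) tray 3: |A| = 5, |A ∩ B| = 3; needs |A ∖ B| = 2 — true.
(b) tray 2: |A| = 8, |A ∩ B| = 2; needs |A ∩ B| = 2 — true.
(c) tray 4: |A| = 5, |A ∩ B| = 2; needs |A ∩ B| = 2 — true.
(d) tray 1: |A| = 6, |A ∩ B| = 5; needs |A ∩ B| = 5 — true.
(e) tray 6: |A| = 6, |A ∩ B| = 4; needs |A ∩ B| > 3 — true.

5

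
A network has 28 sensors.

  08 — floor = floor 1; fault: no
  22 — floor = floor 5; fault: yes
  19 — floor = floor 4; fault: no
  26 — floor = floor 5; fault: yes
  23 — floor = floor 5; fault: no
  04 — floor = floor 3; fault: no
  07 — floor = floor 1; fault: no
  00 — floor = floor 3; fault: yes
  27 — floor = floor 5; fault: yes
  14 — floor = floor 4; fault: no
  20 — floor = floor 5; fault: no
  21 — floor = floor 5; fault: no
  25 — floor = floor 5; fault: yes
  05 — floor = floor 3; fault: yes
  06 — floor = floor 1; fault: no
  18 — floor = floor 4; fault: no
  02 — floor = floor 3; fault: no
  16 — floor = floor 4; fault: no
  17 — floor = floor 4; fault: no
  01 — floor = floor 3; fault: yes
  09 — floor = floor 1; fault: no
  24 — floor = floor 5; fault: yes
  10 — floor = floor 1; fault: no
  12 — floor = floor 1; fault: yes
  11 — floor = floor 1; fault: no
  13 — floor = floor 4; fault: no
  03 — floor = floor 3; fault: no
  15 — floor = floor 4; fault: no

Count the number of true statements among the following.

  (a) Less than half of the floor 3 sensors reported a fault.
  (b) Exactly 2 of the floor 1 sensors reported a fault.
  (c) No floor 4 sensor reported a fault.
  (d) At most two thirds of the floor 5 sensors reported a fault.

2

(a) floor 3: |A| = 6, |A ∩ B| = 3; needs |A ∩ B| < |A ∖ B| — false.
(b) floor 1: |A| = 7, |A ∩ B| = 1; needs |A ∩ B| = 2 — false.
(c) floor 4: |A| = 7, |A ∩ B| = 0; needs A ∩ B = ∅ (|A ∩ B| = 0) — true.
(d) floor 5: |A| = 8, |A ∩ B| = 5; needs |A ∩ B| / |A| ≤ 2/3 — true.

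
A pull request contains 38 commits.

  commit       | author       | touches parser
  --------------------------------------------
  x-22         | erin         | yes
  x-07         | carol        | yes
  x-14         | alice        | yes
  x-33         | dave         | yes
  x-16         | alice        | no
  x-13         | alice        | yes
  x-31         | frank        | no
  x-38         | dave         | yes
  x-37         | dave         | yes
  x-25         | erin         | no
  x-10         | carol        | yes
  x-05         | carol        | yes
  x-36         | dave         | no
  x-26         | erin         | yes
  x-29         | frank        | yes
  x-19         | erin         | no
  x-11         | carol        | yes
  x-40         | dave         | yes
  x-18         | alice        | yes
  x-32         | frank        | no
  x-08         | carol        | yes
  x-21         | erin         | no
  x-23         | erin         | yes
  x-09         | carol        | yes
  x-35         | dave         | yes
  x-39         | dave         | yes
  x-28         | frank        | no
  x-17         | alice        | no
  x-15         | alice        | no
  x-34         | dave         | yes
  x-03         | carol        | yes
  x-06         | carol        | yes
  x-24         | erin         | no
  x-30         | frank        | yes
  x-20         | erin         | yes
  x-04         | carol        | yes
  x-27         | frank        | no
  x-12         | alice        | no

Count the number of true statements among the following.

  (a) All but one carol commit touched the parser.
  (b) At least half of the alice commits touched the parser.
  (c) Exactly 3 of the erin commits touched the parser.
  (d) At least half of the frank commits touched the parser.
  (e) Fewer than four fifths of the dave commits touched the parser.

(a) carol: |A| = 9, |A ∩ B| = 9; needs |A ∖ B| = 1 — false.
(b) alice: |A| = 7, |A ∩ B| = 3; needs |A ∩ B| ≥ |A ∖ B| — false.
(c) erin: |A| = 8, |A ∩ B| = 4; needs |A ∩ B| = 3 — false.
(d) frank: |A| = 6, |A ∩ B| = 2; needs |A ∩ B| ≥ |A ∖ B| — false.
(e) dave: |A| = 8, |A ∩ B| = 7; needs |A ∩ B| / |A| < 4/5 — false.

0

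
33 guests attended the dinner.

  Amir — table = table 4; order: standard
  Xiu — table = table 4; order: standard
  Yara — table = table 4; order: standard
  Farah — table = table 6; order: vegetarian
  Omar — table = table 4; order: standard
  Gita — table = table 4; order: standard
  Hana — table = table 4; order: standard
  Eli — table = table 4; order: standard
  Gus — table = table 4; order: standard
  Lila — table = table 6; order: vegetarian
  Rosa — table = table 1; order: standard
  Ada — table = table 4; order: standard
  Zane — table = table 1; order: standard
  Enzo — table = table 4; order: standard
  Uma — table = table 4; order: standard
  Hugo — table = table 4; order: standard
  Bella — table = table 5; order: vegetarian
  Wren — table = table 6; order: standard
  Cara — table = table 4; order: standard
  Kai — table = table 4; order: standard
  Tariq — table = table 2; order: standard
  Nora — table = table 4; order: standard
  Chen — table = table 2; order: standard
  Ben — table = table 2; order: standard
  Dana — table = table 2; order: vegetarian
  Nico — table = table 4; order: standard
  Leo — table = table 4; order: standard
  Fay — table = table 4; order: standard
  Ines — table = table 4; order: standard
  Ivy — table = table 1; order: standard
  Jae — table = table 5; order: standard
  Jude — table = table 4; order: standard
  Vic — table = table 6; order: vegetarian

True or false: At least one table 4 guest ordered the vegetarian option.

Truth condition: A ∩ B ≠ ∅ (|A ∩ B| ≥ 1).
|A| = 20, |A ∩ B| = 0, |A ∖ B| = 20.
So the statement is false.

False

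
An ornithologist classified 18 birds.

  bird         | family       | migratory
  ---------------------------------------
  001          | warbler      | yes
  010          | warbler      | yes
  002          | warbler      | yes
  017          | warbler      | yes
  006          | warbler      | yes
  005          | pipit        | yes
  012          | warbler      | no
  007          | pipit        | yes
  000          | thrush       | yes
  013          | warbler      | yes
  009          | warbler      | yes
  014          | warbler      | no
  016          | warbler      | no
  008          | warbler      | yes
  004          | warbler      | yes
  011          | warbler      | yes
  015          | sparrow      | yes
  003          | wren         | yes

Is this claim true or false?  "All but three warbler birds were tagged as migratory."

The determiner here denotes the relation: |A ∖ B| = 3.
A (the restrictor) = {001, 010, 002, 017, 006, 012, 013, 009, 014, 016, 008, 004, 011}, |A| = 13.
A ∖ B = {012, 014, 016}, so |A ∖ B| = 3.
|A ∖ B| = 3, so the statement is true.

True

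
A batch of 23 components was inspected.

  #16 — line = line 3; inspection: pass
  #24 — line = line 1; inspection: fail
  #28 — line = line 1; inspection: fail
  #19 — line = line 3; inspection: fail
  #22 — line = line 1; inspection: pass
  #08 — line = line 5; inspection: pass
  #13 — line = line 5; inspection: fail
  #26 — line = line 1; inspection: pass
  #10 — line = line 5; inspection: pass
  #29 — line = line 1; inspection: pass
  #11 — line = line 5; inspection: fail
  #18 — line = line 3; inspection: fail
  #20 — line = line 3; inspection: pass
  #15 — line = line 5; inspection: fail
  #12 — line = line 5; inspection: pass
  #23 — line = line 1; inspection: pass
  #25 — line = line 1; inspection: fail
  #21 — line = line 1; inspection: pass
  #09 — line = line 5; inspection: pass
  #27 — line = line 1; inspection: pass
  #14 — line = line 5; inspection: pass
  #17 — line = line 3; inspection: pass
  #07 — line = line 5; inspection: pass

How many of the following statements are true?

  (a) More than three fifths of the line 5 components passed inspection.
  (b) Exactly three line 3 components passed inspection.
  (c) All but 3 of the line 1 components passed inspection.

(a) line 5: |A| = 9, |A ∩ B| = 6; needs |A ∩ B| / |A| > 3/5 — true.
(b) line 3: |A| = 5, |A ∩ B| = 3; needs |A ∩ B| = 3 — true.
(c) line 1: |A| = 9, |A ∩ B| = 6; needs |A ∖ B| = 3 — true.

3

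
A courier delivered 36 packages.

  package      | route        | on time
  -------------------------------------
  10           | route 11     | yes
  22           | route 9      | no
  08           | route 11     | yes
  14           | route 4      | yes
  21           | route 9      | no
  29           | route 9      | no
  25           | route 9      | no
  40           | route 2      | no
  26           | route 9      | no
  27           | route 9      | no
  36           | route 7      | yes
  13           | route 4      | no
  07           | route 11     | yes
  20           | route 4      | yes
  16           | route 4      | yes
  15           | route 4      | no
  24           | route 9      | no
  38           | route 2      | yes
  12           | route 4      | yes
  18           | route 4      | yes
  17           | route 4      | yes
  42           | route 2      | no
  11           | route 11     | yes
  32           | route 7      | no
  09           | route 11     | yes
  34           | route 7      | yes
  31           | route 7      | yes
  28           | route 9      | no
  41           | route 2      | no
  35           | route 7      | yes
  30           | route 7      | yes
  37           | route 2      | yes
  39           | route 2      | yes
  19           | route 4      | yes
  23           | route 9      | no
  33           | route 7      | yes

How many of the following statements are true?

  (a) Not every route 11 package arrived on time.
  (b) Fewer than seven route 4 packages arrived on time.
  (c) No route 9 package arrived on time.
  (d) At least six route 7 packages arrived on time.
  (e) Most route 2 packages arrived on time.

(a) route 11: |A| = 5, |A ∩ B| = 5; needs A ⊄ B (|A ∖ B| ≥ 1) — false.
(b) route 4: |A| = 9, |A ∩ B| = 7; needs |A ∩ B| < 7 — false.
(c) route 9: |A| = 9, |A ∩ B| = 0; needs A ∩ B = ∅ (|A ∩ B| = 0) — true.
(d) route 7: |A| = 7, |A ∩ B| = 6; needs |A ∩ B| ≥ 6 — true.
(e) route 2: |A| = 6, |A ∩ B| = 3; needs |A ∩ B| > |A ∖ B| — false.

2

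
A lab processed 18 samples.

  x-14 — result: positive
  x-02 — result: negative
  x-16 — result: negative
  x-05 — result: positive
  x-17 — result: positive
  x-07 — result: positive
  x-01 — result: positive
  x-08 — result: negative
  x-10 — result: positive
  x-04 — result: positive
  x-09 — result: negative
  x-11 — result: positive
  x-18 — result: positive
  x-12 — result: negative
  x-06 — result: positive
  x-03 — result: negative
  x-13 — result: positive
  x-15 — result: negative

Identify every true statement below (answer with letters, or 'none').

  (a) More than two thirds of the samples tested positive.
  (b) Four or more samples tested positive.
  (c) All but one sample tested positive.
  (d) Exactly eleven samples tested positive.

(b), (d)

|A| = 18, |A ∩ B| = 11, |A ∖ B| = 7.
(a) |A ∩ B| / |A| > 2/3: fails.
(b) |A ∩ B| ≥ 4: holds.
(c) |A ∖ B| = 1: fails.
(d) |A ∩ B| = 11: holds.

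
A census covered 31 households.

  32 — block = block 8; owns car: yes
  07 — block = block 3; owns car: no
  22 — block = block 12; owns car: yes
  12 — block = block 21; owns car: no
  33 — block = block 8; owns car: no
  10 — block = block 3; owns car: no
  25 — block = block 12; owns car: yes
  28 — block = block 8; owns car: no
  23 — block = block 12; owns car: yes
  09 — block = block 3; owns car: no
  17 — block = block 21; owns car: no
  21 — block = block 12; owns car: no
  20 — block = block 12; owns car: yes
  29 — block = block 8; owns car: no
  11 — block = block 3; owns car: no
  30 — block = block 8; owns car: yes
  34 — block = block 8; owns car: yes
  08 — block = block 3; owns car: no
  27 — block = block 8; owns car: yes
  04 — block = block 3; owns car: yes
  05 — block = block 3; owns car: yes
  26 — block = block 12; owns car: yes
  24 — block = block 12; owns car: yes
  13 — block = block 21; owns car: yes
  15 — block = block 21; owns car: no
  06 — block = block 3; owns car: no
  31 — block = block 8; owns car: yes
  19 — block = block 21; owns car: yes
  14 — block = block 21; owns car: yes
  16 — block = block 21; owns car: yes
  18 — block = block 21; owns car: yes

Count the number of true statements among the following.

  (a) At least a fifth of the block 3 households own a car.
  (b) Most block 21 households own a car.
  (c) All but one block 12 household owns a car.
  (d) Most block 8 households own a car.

4

(a) block 3: |A| = 8, |A ∩ B| = 2; needs |A ∩ B| / |A| ≥ 1/5 — true.
(b) block 21: |A| = 8, |A ∩ B| = 5; needs |A ∩ B| > |A ∖ B| — true.
(c) block 12: |A| = 7, |A ∩ B| = 6; needs |A ∖ B| = 1 — true.
(d) block 8: |A| = 8, |A ∩ B| = 5; needs |A ∩ B| > |A ∖ B| — true.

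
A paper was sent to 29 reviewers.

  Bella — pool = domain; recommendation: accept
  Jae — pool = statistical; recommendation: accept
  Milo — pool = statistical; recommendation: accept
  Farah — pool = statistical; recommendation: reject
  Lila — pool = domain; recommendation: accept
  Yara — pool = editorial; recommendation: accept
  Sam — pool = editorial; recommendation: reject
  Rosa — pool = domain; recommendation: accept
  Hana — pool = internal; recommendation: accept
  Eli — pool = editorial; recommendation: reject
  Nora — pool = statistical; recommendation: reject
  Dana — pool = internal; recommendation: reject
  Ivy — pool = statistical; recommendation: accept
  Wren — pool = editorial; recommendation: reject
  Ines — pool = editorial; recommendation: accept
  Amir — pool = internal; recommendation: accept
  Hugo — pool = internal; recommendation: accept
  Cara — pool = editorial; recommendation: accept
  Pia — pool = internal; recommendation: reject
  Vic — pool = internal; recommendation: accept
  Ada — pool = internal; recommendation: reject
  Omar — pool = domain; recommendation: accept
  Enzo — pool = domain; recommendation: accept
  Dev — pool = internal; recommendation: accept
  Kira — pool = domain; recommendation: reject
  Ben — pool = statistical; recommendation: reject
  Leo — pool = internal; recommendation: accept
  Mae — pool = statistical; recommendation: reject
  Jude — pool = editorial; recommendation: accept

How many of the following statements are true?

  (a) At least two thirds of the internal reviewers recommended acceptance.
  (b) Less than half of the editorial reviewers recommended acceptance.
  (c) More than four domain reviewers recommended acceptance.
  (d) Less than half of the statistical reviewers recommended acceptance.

3

(a) internal: |A| = 9, |A ∩ B| = 6; needs |A ∩ B| / |A| ≥ 2/3 — true.
(b) editorial: |A| = 7, |A ∩ B| = 4; needs |A ∩ B| < |A ∖ B| — false.
(c) domain: |A| = 6, |A ∩ B| = 5; needs |A ∩ B| > 4 — true.
(d) statistical: |A| = 7, |A ∩ B| = 3; needs |A ∩ B| < |A ∖ B| — true.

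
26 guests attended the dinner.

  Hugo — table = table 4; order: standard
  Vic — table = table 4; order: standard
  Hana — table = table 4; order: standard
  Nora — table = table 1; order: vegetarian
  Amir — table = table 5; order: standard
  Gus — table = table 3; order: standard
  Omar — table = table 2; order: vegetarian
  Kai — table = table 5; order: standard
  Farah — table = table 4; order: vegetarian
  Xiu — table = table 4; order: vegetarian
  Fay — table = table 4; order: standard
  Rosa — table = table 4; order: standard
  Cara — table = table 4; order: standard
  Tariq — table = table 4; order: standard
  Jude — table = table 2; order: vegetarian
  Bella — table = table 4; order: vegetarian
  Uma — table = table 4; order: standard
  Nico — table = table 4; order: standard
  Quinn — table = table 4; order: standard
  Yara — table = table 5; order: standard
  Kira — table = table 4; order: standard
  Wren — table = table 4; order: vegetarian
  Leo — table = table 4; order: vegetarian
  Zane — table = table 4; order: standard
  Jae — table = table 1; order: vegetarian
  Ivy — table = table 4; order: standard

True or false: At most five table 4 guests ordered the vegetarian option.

Truth condition: |A ∩ B| ≤ 5.
|A| = 18, |A ∩ B| = 5, |A ∖ B| = 13.
|A ∩ B| = 5, so the statement is true.

True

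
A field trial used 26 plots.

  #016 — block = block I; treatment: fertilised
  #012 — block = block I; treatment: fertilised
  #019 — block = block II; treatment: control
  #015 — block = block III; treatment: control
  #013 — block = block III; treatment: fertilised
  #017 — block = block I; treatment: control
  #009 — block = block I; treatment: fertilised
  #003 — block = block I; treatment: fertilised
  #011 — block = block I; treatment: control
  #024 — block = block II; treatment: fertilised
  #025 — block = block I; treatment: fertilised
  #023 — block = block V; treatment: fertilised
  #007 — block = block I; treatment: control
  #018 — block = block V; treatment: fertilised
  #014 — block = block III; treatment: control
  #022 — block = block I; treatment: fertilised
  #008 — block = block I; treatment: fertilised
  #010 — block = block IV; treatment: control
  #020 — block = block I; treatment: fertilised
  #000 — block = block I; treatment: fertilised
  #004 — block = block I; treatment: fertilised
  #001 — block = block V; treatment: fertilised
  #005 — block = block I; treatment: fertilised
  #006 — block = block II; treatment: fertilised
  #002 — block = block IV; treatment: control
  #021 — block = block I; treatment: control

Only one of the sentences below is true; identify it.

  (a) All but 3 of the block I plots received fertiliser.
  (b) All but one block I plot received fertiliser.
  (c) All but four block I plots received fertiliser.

|A| = 15, |A ∩ B| = 11, |A ∖ B| = 4.
(a) requires |A ∖ B| = 3: false.
(b) requires |A ∖ B| = 1: false.
(c) requires |A ∖ B| = 4: true.

(c)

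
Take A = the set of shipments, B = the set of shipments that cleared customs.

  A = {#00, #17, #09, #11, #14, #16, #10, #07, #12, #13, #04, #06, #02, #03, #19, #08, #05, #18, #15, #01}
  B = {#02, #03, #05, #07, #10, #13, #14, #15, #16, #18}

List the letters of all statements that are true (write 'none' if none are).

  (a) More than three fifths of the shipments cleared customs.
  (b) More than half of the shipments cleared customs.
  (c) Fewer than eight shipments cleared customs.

|A| = 20, |A ∩ B| = 10, |A ∖ B| = 10.
(a) |A ∩ B| / |A| > 3/5: fails.
(b) |A ∩ B| > |A ∖ B|: fails.
(c) |A ∩ B| < 8: fails.

none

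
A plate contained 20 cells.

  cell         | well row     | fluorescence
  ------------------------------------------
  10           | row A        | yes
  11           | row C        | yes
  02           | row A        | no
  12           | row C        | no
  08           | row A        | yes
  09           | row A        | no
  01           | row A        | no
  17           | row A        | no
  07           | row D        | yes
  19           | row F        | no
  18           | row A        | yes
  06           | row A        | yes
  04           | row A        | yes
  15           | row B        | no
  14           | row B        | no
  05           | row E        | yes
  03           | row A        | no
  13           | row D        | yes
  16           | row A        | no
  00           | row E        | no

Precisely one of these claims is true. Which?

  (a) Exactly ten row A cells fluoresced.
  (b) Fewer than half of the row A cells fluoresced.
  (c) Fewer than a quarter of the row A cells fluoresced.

(b)

|A| = 11, |A ∩ B| = 5, |A ∖ B| = 6.
(a) requires |A ∩ B| = 10: false.
(b) requires |A ∩ B| < |A ∖ B|: true.
(c) requires |A ∩ B| / |A| < 1/4: false.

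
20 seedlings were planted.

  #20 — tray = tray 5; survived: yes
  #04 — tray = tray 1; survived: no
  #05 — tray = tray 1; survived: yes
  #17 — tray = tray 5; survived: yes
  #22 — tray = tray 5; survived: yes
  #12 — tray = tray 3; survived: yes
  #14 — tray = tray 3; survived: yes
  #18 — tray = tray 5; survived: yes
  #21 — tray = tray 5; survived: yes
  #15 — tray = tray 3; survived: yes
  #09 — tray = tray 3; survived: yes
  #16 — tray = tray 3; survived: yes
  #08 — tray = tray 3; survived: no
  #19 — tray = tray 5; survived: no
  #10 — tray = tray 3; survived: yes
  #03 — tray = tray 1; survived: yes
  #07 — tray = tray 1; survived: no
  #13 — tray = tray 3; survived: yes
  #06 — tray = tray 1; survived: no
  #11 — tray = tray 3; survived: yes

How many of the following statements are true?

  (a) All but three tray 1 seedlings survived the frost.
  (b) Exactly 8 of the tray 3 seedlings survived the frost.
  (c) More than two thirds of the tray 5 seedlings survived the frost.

(a) tray 1: |A| = 5, |A ∩ B| = 2; needs |A ∖ B| = 3 — true.
(b) tray 3: |A| = 9, |A ∩ B| = 8; needs |A ∩ B| = 8 — true.
(c) tray 5: |A| = 6, |A ∩ B| = 5; needs |A ∩ B| / |A| > 2/3 — true.

3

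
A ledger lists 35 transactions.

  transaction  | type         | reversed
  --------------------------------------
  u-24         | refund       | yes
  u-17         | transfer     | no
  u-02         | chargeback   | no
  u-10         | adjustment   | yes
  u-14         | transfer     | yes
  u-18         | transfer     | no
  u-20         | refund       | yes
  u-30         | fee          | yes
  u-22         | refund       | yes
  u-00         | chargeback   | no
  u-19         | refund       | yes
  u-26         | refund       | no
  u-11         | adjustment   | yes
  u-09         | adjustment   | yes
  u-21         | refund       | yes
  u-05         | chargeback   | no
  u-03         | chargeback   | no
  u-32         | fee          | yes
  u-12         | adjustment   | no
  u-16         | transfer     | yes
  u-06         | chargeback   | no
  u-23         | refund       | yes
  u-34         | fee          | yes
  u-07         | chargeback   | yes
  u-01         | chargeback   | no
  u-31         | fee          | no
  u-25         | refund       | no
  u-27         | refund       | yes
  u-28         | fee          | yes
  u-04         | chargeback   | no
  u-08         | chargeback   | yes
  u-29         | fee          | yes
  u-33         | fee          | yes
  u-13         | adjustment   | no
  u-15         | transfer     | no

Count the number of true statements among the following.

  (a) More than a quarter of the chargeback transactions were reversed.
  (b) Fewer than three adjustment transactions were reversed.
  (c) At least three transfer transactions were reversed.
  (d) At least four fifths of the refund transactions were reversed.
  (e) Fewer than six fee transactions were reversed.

0

(a) chargeback: |A| = 9, |A ∩ B| = 2; needs |A ∩ B| / |A| > 1/4 — false.
(b) adjustment: |A| = 5, |A ∩ B| = 3; needs |A ∩ B| < 3 — false.
(c) transfer: |A| = 5, |A ∩ B| = 2; needs |A ∩ B| ≥ 3 — false.
(d) refund: |A| = 9, |A ∩ B| = 7; needs |A ∩ B| / |A| ≥ 4/5 — false.
(e) fee: |A| = 7, |A ∩ B| = 6; needs |A ∩ B| < 6 — false.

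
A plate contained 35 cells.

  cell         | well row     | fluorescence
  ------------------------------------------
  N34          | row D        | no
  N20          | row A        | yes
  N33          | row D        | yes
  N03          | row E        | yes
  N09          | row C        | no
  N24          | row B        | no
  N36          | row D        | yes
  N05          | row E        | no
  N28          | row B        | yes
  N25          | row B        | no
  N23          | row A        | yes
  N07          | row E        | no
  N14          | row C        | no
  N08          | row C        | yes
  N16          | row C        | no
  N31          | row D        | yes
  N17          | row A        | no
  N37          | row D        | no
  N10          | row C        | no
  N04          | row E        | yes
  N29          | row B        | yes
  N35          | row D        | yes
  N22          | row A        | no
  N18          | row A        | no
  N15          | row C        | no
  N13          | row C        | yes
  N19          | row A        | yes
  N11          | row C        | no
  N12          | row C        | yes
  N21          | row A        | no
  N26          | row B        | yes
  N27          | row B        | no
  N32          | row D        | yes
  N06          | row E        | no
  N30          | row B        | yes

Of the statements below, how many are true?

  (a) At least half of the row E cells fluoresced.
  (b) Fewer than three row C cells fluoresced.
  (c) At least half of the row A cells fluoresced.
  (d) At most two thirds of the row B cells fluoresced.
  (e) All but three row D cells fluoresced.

(a) row E: |A| = 5, |A ∩ B| = 2; needs |A ∩ B| ≥ |A ∖ B| — false.
(b) row C: |A| = 9, |A ∩ B| = 3; needs |A ∩ B| < 3 — false.
(c) row A: |A| = 7, |A ∩ B| = 3; needs |A ∩ B| ≥ |A ∖ B| — false.
(d) row B: |A| = 7, |A ∩ B| = 4; needs |A ∩ B| / |A| ≤ 2/3 — true.
(e) row D: |A| = 7, |A ∩ B| = 5; needs |A ∖ B| = 3 — false.

1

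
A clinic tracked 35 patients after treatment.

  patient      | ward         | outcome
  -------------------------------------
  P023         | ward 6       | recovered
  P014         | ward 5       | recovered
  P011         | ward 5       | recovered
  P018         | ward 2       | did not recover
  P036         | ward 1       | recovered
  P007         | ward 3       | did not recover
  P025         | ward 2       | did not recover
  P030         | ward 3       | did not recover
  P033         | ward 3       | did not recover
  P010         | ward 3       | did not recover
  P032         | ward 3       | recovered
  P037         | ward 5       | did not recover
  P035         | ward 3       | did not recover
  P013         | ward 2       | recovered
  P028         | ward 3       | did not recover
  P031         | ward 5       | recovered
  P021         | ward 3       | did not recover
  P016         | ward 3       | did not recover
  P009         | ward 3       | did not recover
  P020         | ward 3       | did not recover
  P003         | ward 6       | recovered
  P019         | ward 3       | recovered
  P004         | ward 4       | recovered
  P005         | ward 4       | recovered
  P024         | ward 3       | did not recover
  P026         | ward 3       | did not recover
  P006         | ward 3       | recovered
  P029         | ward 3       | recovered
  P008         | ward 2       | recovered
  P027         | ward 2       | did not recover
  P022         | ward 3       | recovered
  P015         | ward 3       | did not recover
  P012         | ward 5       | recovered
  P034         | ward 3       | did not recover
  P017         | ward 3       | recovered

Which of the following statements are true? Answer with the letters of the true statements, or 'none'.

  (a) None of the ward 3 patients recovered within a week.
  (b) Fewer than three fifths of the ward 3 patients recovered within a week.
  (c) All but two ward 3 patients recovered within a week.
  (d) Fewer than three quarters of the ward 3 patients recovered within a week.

(b), (d)

|A| = 20, |A ∩ B| = 6, |A ∖ B| = 14.
(a) A ∩ B = ∅ (|A ∩ B| = 0): fails.
(b) |A ∩ B| / |A| < 3/5: holds.
(c) |A ∖ B| = 2: fails.
(d) |A ∩ B| / |A| < 3/4: holds.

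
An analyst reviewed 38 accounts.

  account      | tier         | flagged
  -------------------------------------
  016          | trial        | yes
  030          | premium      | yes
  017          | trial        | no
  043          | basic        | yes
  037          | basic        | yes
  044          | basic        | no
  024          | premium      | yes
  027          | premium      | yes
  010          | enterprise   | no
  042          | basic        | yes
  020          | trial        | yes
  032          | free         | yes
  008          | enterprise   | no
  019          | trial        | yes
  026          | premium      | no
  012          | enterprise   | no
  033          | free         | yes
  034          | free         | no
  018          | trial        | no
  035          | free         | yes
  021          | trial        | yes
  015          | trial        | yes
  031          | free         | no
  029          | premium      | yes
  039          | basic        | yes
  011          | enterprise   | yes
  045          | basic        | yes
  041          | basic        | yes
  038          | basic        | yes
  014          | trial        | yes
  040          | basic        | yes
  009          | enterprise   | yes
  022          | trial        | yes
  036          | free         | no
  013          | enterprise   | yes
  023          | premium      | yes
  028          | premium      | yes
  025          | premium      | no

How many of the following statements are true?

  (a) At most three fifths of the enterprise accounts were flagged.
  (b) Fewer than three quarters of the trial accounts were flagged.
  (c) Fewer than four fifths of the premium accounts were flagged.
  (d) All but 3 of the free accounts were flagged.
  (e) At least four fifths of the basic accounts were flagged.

4

(a) enterprise: |A| = 6, |A ∩ B| = 3; needs |A ∩ B| / |A| ≤ 3/5 — true.
(b) trial: |A| = 9, |A ∩ B| = 7; needs |A ∩ B| / |A| < 3/4 — false.
(c) premium: |A| = 8, |A ∩ B| = 6; needs |A ∩ B| / |A| < 4/5 — true.
(d) free: |A| = 6, |A ∩ B| = 3; needs |A ∖ B| = 3 — true.
(e) basic: |A| = 9, |A ∩ B| = 8; needs |A ∩ B| / |A| ≥ 4/5 — true.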